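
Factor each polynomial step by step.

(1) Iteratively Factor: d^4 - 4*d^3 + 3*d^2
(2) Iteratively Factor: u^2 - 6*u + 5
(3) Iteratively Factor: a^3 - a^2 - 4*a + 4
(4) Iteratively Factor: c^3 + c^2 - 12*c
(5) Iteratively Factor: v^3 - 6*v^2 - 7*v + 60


(1) = (d)*(d^3 - 4*d^2 + 3*d) = d*(d - 3)*(d^2 - d) = d^2*(d - 3)*(d - 1)
(2) = (u - 5)*(u - 1)
(3) = (a + 2)*(a^2 - 3*a + 2) = (a - 2)*(a + 2)*(a - 1)
(4) = (c - 3)*(c^2 + 4*c) = c*(c - 3)*(c + 4)
(5) = (v - 4)*(v^2 - 2*v - 15) = (v - 4)*(v + 3)*(v - 5)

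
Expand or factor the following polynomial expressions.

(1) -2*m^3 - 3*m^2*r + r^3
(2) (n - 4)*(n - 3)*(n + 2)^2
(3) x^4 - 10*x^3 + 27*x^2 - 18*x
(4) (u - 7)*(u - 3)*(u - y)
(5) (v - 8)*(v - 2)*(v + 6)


(1) = (-2*m + r)*(m + r)^2
(2) = n^4 - 3*n^3 - 12*n^2 + 20*n + 48
(3) = x*(x - 6)*(x - 3)*(x - 1)
(4) = u^3 - u^2*y - 10*u^2 + 10*u*y + 21*u - 21*y
(5) = v^3 - 4*v^2 - 44*v + 96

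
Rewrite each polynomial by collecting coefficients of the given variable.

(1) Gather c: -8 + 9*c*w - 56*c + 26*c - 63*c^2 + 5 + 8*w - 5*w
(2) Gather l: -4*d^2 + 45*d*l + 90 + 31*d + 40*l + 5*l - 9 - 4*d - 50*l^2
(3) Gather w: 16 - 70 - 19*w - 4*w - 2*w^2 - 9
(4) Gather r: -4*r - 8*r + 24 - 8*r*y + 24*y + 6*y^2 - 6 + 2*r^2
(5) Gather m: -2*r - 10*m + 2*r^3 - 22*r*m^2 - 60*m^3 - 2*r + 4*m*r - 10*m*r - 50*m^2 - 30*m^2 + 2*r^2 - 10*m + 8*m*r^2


(1) = -63*c^2 + c*(9*w - 30) + 3*w - 3
(2) = -4*d^2 + 27*d - 50*l^2 + l*(45*d + 45) + 81
(3) = -2*w^2 - 23*w - 63
(4) = 2*r^2 + r*(-8*y - 12) + 6*y^2 + 24*y + 18
(5) = -60*m^3 + m^2*(-22*r - 80) + m*(8*r^2 - 6*r - 20) + 2*r^3 + 2*r^2 - 4*r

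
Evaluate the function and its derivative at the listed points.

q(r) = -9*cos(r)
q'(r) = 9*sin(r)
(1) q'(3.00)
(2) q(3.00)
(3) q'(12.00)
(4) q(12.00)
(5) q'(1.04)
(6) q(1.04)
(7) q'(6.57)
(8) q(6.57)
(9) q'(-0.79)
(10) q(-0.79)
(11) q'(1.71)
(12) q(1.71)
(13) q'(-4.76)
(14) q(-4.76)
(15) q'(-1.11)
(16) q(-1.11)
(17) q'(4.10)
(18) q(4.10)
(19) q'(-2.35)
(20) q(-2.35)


(1) = 1.27
(2) = 8.91
(3) = -4.83
(4) = -7.59
(5) = 7.76
(6) = -4.56
(7) = 2.55
(8) = -8.63
(9) = -6.39
(10) = -6.33
(11) = 8.91
(12) = 1.25
(13) = 8.99
(14) = -0.43
(15) = -8.06
(16) = -4.00
(17) = -7.36
(18) = 5.17
(19) = -6.40
(20) = 6.32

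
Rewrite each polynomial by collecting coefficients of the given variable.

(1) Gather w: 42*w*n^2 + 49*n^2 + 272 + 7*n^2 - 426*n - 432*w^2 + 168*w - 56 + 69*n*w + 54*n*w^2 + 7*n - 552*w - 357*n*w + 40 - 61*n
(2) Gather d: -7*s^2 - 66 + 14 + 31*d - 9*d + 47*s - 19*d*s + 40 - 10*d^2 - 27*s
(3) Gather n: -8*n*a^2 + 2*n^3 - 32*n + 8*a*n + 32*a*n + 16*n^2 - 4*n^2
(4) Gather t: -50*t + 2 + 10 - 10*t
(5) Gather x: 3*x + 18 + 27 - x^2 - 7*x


(1) = 56*n^2 - 480*n + w^2*(54*n - 432) + w*(42*n^2 - 288*n - 384) + 256
(2) = -10*d^2 + d*(22 - 19*s) - 7*s^2 + 20*s - 12
(3) = 2*n^3 + 12*n^2 + n*(-8*a^2 + 40*a - 32)
(4) = 12 - 60*t
(5) = -x^2 - 4*x + 45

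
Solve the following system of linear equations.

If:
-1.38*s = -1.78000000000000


Then:
s = 1.29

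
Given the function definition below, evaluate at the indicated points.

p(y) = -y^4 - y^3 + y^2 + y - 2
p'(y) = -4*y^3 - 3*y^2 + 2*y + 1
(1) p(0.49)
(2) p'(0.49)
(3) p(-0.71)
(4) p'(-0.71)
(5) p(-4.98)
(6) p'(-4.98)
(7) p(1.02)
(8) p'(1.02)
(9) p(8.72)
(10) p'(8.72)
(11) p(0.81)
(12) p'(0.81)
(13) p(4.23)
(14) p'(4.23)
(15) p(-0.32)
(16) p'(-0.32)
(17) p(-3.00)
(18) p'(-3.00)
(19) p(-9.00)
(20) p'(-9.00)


(1) = -1.45
(2) = 0.79
(3) = -2.10
(4) = -0.50
(5) = -473.73
(6) = 410.66
(7) = -2.08
(8) = -4.33
(9) = -6362.13
(10) = -2861.89
(11) = -1.50
(12) = -1.47
(13) = -375.72
(14) = -346.97
(15) = -2.20
(16) = 0.18
(17) = -50.00
(18) = 76.00
(19) = -5762.00
(20) = 2656.00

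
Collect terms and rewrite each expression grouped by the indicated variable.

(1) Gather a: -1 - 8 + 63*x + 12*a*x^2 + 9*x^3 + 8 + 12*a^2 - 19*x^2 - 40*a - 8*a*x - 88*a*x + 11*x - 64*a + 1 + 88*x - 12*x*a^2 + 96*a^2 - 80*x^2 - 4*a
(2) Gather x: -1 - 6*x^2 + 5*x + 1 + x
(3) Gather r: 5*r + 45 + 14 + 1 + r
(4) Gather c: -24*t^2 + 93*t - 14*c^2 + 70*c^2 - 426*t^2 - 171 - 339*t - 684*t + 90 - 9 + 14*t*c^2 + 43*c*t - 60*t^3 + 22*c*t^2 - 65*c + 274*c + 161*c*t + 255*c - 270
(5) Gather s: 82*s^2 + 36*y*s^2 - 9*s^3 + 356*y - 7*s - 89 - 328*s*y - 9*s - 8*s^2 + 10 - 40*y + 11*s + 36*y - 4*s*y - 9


(1) = a^2*(108 - 12*x) + a*(12*x^2 - 96*x - 108) + 9*x^3 - 99*x^2 + 162*x
(2) = -6*x^2 + 6*x
(3) = 6*r + 60
(4) = c^2*(14*t + 56) + c*(22*t^2 + 204*t + 464) - 60*t^3 - 450*t^2 - 930*t - 360
(5) = -9*s^3 + s^2*(36*y + 74) + s*(-332*y - 5) + 352*y - 88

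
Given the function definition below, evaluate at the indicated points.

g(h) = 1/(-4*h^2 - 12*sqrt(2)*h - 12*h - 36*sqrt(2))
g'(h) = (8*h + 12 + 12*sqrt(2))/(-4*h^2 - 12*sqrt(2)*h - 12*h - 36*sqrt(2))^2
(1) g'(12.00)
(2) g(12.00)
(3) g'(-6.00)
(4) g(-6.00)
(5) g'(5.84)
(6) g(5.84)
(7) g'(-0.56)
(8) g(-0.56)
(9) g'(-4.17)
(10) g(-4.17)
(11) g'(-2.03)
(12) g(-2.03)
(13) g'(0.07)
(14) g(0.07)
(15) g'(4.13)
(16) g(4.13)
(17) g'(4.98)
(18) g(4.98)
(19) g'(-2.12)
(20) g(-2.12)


(1) = 0.00
(2) = -0.00
(3) = -0.04
(4) = -0.05
(5) = 0.00
(6) = -0.00
(7) = 0.02
(8) = -0.03
(9) = -37.98
(10) = 2.94
(11) = 0.17
(12) = -0.12
(13) = 0.01
(14) = -0.02
(15) = 0.00
(16) = -0.00
(17) = 0.00
(18) = -0.00
(19) = 0.22
(20) = -0.13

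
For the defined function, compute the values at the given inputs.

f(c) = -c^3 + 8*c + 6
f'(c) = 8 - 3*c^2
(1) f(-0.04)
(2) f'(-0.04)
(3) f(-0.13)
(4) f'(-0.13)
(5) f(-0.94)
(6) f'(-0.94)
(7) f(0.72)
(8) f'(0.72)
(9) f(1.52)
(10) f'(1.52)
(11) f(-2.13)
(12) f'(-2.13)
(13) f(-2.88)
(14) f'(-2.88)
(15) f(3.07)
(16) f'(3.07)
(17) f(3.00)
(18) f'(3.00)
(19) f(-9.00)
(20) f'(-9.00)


(1) = 5.68
(2) = 8.00
(3) = 4.96
(4) = 7.95
(5) = -0.69
(6) = 5.35
(7) = 11.39
(8) = 6.44
(9) = 14.65
(10) = 1.07
(11) = -1.38
(12) = -5.61
(13) = 6.85
(14) = -16.88
(15) = 1.63
(16) = -20.27
(17) = 3.00
(18) = -19.00
(19) = 663.00
(20) = -235.00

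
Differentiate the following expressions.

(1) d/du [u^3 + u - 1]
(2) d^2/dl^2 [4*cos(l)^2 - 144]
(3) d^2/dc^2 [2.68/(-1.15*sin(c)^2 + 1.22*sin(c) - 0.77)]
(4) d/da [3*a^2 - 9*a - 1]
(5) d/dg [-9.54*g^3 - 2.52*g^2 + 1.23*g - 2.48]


(1) = 3*u^2 + 1
(2) = -8*cos(2*l)
(3) = (14.1772*sin(c)^4 - 11.28012*sin(c)^3 - 26.769448*sin(c)^2 + 25.077832*sin(c) - 3.231544)/(1.15*sin(c)^2 - 1.22*sin(c) + 0.77)^3
(4) = 6*a - 9
(5) = -28.62*g^2 - 5.04*g + 1.23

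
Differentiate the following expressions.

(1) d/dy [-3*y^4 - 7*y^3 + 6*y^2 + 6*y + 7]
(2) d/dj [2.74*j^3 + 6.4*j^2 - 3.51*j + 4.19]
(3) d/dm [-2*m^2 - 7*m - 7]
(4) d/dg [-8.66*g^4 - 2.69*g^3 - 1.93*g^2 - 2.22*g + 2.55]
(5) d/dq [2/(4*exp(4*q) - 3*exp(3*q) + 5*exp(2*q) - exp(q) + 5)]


(1) = -12*y^3 - 21*y^2 + 12*y + 6
(2) = 8.22*j^2 + 12.8*j - 3.51
(3) = -4*m - 7
(4) = -34.64*g^3 - 8.07*g^2 - 3.86*g - 2.22
(5) = (-32*exp(3*q) + 18*exp(2*q) - 20*exp(q) + 2)*exp(q)/(4*exp(4*q) - 3*exp(3*q) + 5*exp(2*q) - exp(q) + 5)^2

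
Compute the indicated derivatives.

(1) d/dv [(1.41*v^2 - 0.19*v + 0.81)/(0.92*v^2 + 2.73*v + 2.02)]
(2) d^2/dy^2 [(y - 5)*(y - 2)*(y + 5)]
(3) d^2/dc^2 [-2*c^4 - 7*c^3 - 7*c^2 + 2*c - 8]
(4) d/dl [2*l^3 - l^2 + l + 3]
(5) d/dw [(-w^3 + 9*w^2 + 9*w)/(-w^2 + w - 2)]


(1) = (4.0241*v^2 + 4.206*v - 2.5951)/(0.8464*v^4 + 5.0232*v^3 + 11.1697*v^2 + 11.0292*v + 4.0804)
(2) = 6*y - 4
(3) = -24*c^2 - 42*c - 14
(4) = 6*l^2 - 2*l + 1
(5) = (w^4 - 2*w^3 + 24*w^2 - 36*w - 18)/(w^4 - 2*w^3 + 5*w^2 - 4*w + 4)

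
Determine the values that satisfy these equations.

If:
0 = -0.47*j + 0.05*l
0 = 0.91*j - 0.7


Then:
j = 0.77
l = 7.23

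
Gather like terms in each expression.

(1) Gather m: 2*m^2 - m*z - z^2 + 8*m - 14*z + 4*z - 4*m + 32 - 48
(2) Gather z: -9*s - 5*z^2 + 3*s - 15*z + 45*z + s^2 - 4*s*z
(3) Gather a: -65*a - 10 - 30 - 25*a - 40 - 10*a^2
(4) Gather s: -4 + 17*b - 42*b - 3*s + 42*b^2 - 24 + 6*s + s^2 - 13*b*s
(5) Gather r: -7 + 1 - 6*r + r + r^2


(1) = 2*m^2 + m*(4 - z) - z^2 - 10*z - 16
(2) = s^2 - 6*s - 5*z^2 + z*(30 - 4*s)
(3) = -10*a^2 - 90*a - 80
(4) = 42*b^2 - 25*b + s^2 + s*(3 - 13*b) - 28
(5) = r^2 - 5*r - 6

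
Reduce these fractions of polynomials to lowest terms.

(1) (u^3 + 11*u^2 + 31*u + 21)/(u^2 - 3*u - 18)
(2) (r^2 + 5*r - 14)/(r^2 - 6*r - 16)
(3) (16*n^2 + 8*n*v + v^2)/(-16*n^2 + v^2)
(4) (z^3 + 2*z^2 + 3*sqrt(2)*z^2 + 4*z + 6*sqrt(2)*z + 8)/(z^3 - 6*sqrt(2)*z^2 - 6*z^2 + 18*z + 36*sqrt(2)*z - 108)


(1) = (u^2 + 8*u + 7)/(u - 6)
(2) = (r^2 + 5*r - 14)/(r^2 - 6*r - 16)
(3) = (4*n + v)/(-4*n + v)
(4) = (z^3 + z^2*(2 + 3*sqrt(2)) + z*(4 + 6*sqrt(2)) + 8)/(z^3 + z^2*(-6*sqrt(2) - 6) + z*(18 + 36*sqrt(2)) - 108)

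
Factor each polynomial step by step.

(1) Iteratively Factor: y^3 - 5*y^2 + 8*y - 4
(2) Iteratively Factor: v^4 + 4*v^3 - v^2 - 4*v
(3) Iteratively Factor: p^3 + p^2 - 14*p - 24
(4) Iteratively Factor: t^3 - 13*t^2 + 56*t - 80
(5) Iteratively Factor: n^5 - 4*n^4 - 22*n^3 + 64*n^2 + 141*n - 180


(1) = (y - 1)*(y^2 - 4*y + 4) = (y - 2)*(y - 1)*(y - 2)
(2) = (v + 1)*(v^3 + 3*v^2 - 4*v) = (v - 1)*(v + 1)*(v^2 + 4*v) = (v - 1)*(v + 1)*(v + 4)*(v)
(3) = (p - 4)*(p^2 + 5*p + 6) = (p - 4)*(p + 3)*(p + 2)
(4) = (t - 4)*(t^2 - 9*t + 20) = (t - 4)^2*(t - 5)
(5) = (n + 3)*(n^4 - 7*n^3 - n^2 + 67*n - 60) = (n - 1)*(n + 3)*(n^3 - 6*n^2 - 7*n + 60) = (n - 4)*(n - 1)*(n + 3)*(n^2 - 2*n - 15) = (n - 5)*(n - 4)*(n - 1)*(n + 3)*(n + 3)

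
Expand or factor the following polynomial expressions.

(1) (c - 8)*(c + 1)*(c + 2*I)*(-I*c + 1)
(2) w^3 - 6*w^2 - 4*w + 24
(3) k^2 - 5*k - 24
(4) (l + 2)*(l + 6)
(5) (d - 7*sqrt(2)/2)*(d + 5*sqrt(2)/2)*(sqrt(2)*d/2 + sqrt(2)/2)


(1) = -I*c^4 + 3*c^3 + 7*I*c^3 - 21*c^2 + 10*I*c^2 - 24*c - 14*I*c - 16*I
(2) = (w - 6)*(w - 2)*(w + 2)
(3) = (k - 8)*(k + 3)
(4) = l^2 + 8*l + 12
(5) = sqrt(2)*d^3/2 - d^2 + sqrt(2)*d^2/2 - 35*sqrt(2)*d/4 - d - 35*sqrt(2)/4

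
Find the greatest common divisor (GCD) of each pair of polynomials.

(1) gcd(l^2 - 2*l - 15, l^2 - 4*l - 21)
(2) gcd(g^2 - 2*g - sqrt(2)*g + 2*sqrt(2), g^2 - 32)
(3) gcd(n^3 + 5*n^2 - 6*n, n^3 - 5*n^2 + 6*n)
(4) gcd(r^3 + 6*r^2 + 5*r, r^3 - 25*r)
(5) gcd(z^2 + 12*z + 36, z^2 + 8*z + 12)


(1) = gcd((l - 5)*(l + 3), (l - 7)*(l + 3)) = l + 3
(2) = gcd((g - 2)*(g - sqrt(2)), (g - 4*sqrt(2))*(g + 4*sqrt(2))) = 1
(3) = n
(4) = gcd(r*(r + 1)*(r + 5), r*(r - 5)*(r + 5)) = r^2 + 5*r
(5) = gcd((z + 6)^2, (z + 2)*(z + 6)) = z + 6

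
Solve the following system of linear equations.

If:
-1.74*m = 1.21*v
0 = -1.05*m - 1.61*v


Then:
m = 0.00
v = 0.00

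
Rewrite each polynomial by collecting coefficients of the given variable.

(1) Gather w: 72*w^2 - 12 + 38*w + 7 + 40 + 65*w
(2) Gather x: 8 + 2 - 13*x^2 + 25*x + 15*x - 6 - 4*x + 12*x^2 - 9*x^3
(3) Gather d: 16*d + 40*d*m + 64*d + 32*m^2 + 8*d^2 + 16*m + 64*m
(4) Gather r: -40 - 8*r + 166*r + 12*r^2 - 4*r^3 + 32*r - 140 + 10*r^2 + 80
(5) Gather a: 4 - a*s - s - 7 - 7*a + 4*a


(1) = 72*w^2 + 103*w + 35
(2) = -9*x^3 - x^2 + 36*x + 4
(3) = 8*d^2 + d*(40*m + 80) + 32*m^2 + 80*m
(4) = -4*r^3 + 22*r^2 + 190*r - 100
(5) = a*(-s - 3) - s - 3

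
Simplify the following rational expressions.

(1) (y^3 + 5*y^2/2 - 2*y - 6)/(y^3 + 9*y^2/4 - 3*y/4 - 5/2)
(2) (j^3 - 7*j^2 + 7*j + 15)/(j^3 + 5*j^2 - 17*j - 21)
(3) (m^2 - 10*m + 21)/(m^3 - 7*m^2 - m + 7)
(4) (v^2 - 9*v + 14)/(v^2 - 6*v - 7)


(1) = (4*y^2 + 2*y - 12)/(4*y^2 + y - 5)
(2) = (j - 5)/(j + 7)
(3) = (m - 3)/(m^2 - 1)
(4) = (v - 2)/(v + 1)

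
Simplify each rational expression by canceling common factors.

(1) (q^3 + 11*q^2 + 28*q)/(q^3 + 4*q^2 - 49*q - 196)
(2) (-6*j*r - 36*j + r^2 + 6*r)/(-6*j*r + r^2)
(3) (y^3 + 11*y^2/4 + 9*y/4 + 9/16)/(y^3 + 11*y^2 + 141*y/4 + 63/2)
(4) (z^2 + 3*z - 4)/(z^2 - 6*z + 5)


(1) = q/(q - 7)
(2) = (r + 6)/r
(3) = (8*y^2 + 10*y + 3)/(8*y^2 + 76*y + 168)
(4) = (z + 4)/(z - 5)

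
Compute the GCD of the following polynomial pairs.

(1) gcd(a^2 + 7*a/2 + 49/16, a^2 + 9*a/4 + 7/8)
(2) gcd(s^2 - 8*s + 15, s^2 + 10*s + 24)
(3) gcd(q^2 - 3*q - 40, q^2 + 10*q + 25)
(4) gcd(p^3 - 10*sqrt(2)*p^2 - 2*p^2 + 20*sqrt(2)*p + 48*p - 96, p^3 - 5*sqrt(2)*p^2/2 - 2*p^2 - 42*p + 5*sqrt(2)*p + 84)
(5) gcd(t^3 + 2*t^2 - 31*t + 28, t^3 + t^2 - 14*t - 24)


(1) = a + 7/4
(2) = 1
(3) = gcd((q - 8)*(q + 5), (q + 5)^2) = q + 5
(4) = p^2 + p*(-6*sqrt(2) - 2) + 12*sqrt(2)
(5) = t - 4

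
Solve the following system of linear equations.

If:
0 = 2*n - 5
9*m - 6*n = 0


Then:
m = 5/3
n = 5/2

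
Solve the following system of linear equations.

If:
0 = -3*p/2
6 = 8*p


Then:
No Solution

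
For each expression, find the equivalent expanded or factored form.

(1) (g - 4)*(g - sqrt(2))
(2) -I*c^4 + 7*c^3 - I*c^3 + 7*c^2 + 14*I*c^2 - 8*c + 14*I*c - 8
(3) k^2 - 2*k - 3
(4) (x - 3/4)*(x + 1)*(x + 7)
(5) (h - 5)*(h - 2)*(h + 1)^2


(1) = g^2 - 4*g - sqrt(2)*g + 4*sqrt(2)
(2) = (c + 1)*(c + 2*I)*(c + 4*I)*(-I*c + 1)
(3) = (k - 3)*(k + 1)
(4) = x^3 + 29*x^2/4 + x - 21/4
(5) = h^4 - 5*h^3 - 3*h^2 + 13*h + 10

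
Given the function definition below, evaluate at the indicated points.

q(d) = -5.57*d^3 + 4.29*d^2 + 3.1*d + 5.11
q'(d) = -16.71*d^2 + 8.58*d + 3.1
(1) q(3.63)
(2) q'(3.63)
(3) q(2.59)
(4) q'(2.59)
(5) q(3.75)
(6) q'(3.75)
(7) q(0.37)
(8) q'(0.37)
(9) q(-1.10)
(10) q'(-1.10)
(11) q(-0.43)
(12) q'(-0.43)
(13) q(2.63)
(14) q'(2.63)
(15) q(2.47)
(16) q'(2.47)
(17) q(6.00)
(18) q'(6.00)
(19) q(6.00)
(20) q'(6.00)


(1) = -193.53
(2) = -185.94
(3) = -54.86
(4) = -86.77
(5) = -216.67
(6) = -199.71
(7) = 6.56
(8) = 3.99
(9) = 14.30
(10) = -26.56
(11) = 5.01
(12) = -3.68
(13) = -58.39
(14) = -89.92
(15) = -45.00
(16) = -77.65
(17) = -1024.97
(18) = -546.98
(19) = -1024.97
(20) = -546.98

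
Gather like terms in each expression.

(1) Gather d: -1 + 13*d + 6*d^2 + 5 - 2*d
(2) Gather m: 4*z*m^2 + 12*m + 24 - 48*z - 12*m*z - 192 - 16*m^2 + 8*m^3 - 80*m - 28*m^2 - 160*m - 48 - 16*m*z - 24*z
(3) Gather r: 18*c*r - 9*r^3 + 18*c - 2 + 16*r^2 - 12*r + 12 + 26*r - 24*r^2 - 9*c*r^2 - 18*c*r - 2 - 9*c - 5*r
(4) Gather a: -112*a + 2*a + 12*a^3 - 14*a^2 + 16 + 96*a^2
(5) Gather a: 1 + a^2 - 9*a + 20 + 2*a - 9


(1) = 6*d^2 + 11*d + 4
(2) = 8*m^3 + m^2*(4*z - 44) + m*(-28*z - 228) - 72*z - 216
(3) = 9*c - 9*r^3 + r^2*(-9*c - 8) + 9*r + 8
(4) = 12*a^3 + 82*a^2 - 110*a + 16
(5) = a^2 - 7*a + 12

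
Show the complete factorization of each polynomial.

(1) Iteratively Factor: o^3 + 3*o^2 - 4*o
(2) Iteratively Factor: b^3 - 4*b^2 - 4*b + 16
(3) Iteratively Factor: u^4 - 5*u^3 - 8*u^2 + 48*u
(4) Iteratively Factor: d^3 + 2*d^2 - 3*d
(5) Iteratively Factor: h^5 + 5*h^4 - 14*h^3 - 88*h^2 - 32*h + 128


(1) = (o - 1)*(o^2 + 4*o) = o*(o - 1)*(o + 4)
(2) = (b + 2)*(b^2 - 6*b + 8) = (b - 4)*(b + 2)*(b - 2)
(3) = (u - 4)*(u^3 - u^2 - 12*u) = (u - 4)^2*(u^2 + 3*u) = u*(u - 4)^2*(u + 3)
(4) = (d + 3)*(d^2 - d) = d*(d + 3)*(d - 1)
(5) = (h + 4)*(h^4 + h^3 - 18*h^2 - 16*h + 32) = (h + 4)^2*(h^3 - 3*h^2 - 6*h + 8) = (h - 1)*(h + 4)^2*(h^2 - 2*h - 8) = (h - 4)*(h - 1)*(h + 4)^2*(h + 2)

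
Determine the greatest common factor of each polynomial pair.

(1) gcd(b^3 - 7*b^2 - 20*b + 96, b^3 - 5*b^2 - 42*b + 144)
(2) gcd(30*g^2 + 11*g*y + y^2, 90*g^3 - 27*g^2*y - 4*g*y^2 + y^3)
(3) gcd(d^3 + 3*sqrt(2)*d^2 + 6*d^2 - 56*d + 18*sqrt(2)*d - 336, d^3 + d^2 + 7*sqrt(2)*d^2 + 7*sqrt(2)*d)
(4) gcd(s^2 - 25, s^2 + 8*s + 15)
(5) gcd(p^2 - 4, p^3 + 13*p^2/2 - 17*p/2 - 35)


(1) = gcd((b - 8)*(b - 3)*(b + 4), (b - 8)*(b - 3)*(b + 6)) = b^2 - 11*b + 24
(2) = gcd((5*g + y)*(6*g + y), (-6*g + y)*(-3*g + y)*(5*g + y)) = 5*g + y
(3) = gcd((d + 6)*(d - 4*sqrt(2))*(d + 7*sqrt(2)), d*(d + 1)*(d + 7*sqrt(2))) = d + 7*sqrt(2)
(4) = s + 5
(5) = p + 2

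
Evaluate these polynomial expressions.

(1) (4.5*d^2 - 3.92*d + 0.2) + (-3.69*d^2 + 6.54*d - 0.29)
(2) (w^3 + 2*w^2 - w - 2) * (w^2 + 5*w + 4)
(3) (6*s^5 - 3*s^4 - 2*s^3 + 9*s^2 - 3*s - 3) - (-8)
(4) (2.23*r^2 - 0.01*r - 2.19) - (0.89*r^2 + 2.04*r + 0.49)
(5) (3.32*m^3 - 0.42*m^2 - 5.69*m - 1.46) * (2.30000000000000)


(1) = 0.81*d^2 + 2.62*d - 0.09
(2) = w^5 + 7*w^4 + 13*w^3 + w^2 - 14*w - 8
(3) = 6*s^5 - 3*s^4 - 2*s^3 + 9*s^2 - 3*s + 5
(4) = 1.34*r^2 - 2.05*r - 2.68
(5) = 7.636*m^3 - 0.966*m^2 - 13.087*m - 3.358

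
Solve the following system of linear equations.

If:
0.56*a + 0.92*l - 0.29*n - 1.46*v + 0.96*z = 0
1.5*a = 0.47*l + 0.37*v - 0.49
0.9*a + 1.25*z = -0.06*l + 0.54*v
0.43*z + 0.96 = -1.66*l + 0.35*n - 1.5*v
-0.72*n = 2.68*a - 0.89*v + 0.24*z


Then:
a = -0.43
l = -0.08
n = 1.15
v = -0.33
z = 0.17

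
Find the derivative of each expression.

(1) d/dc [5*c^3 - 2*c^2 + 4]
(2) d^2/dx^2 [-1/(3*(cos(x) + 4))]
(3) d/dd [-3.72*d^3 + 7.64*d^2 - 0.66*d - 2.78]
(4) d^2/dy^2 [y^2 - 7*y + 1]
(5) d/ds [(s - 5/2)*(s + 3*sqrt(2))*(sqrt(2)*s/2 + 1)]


(1) = c*(15*c - 4)
(2) = (cos(x)^2 - 4*cos(x) - 2)/(3*(cos(x) + 4)^3)
(3) = -11.16*d^2 + 15.28*d - 0.66
(4) = 2
(5) = 3*sqrt(2)*s^2/2 - 5*sqrt(2)*s/2 + 8*s - 10 + 3*sqrt(2)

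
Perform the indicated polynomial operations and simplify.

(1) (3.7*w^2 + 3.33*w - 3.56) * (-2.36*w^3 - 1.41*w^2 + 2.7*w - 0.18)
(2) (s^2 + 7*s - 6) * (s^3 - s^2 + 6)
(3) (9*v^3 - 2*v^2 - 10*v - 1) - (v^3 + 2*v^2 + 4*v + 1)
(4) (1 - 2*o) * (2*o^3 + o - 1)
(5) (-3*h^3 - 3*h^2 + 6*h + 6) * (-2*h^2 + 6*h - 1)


(1) = -8.732*w^5 - 13.0758*w^4 + 13.6963*w^3 + 13.3446*w^2 - 10.2114*w + 0.6408
(2) = s^5 + 6*s^4 - 13*s^3 + 12*s^2 + 42*s - 36
(3) = 8*v^3 - 4*v^2 - 14*v - 2
(4) = -4*o^4 + 2*o^3 - 2*o^2 + 3*o - 1
(5) = 6*h^5 - 12*h^4 - 27*h^3 + 27*h^2 + 30*h - 6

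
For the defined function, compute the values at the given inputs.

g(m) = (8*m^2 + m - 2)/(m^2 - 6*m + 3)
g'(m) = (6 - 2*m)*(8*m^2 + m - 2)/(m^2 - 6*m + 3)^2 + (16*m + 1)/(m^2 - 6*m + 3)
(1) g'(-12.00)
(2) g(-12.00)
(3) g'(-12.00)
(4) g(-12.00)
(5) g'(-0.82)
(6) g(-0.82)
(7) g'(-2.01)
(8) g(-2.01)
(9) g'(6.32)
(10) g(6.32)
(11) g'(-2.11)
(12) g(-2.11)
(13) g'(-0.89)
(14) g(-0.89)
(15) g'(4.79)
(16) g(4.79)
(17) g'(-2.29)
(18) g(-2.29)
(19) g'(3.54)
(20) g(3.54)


(1) = -0.16
(2) = 5.20
(3) = -0.16
(4) = 5.20
(5) = -1.15
(6) = 0.30
(7) = -0.85
(8) = 1.48
(9) = -64.92
(10) = 64.48
(11) = -0.83
(12) = 1.57
(13) = -1.13
(14) = 0.38
(15) = -113.11
(16) = -66.65
(17) = -0.80
(18) = 1.71
(19) = -13.47
(20) = -17.83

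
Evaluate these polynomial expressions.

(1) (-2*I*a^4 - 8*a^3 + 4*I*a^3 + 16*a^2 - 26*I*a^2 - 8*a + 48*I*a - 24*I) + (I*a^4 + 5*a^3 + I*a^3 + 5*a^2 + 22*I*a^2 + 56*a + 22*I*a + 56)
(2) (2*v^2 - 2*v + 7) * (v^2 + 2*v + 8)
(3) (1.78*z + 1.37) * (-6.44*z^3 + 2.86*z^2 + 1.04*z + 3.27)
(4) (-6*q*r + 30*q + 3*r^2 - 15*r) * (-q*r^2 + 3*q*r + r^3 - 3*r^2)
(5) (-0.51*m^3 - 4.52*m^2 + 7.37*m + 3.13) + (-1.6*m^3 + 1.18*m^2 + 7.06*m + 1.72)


(1) = -I*a^4 - 3*a^3 + 5*I*a^3 + 21*a^2 - 4*I*a^2 + 48*a + 70*I*a + 56 - 24*I
(2) = 2*v^4 + 2*v^3 + 19*v^2 - 2*v + 56
(3) = -11.4632*z^4 - 3.732*z^3 + 5.7694*z^2 + 7.2454*z + 4.4799
(4) = 6*q^2*r^3 - 48*q^2*r^2 + 90*q^2*r - 9*q*r^4 + 72*q*r^3 - 135*q*r^2 + 3*r^5 - 24*r^4 + 45*r^3
(5) = -2.11*m^3 - 3.34*m^2 + 14.43*m + 4.85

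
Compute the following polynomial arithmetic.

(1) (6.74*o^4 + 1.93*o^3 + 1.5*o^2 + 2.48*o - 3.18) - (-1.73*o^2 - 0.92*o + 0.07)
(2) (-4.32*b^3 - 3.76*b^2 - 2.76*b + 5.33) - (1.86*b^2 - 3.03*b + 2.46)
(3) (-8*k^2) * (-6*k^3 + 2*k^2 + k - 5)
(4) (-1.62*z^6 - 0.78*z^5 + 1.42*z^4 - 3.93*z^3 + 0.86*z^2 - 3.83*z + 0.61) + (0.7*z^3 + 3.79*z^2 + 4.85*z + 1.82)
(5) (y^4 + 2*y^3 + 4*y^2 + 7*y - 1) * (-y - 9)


(1) = 6.74*o^4 + 1.93*o^3 + 3.23*o^2 + 3.4*o - 3.25
(2) = -4.32*b^3 - 5.62*b^2 + 0.27*b + 2.87
(3) = 48*k^5 - 16*k^4 - 8*k^3 + 40*k^2
(4) = -1.62*z^6 - 0.78*z^5 + 1.42*z^4 - 3.23*z^3 + 4.65*z^2 + 1.02*z + 2.43
(5) = -y^5 - 11*y^4 - 22*y^3 - 43*y^2 - 62*y + 9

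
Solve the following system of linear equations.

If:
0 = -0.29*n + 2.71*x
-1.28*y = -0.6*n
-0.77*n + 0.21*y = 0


Then:
n = 0.00
x = 0.00
y = 0.00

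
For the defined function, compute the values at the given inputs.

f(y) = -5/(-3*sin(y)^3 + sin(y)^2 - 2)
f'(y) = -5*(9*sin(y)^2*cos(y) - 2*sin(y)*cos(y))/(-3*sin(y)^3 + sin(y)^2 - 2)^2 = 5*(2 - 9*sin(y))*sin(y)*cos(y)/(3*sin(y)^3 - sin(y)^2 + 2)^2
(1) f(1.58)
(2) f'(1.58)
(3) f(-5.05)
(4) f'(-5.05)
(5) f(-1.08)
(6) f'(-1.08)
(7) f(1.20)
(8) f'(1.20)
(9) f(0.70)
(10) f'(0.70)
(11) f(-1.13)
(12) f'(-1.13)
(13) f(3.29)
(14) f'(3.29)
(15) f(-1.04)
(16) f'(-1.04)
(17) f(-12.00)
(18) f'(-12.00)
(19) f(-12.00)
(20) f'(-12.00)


(1) = 1.25
(2) = 0.02
(3) = 1.38
(4) = -0.77
(5) = -5.98
(6) = -29.56
(7) = 1.40
(8) = -0.85
(9) = 2.09
(10) = -1.64
(11) = -4.82
(12) = -18.18
(13) = 2.54
(14) = 0.63
(15) = -7.49
(16) = -47.76
(17) = 2.30
(18) = -1.35
(19) = 2.30
(20) = -1.35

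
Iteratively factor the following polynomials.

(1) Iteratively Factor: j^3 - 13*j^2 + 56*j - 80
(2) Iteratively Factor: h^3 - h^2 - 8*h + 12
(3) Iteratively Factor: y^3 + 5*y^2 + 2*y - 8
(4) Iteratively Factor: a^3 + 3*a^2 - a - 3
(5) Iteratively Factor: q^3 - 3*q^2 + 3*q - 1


(1) = (j - 4)*(j^2 - 9*j + 20) = (j - 4)^2*(j - 5)
(2) = (h - 2)*(h^2 + h - 6) = (h - 2)*(h + 3)*(h - 2)
(3) = (y + 2)*(y^2 + 3*y - 4) = (y - 1)*(y + 2)*(y + 4)
(4) = (a + 1)*(a^2 + 2*a - 3) = (a - 1)*(a + 1)*(a + 3)
(5) = (q - 1)*(q^2 - 2*q + 1) = (q - 1)^2*(q - 1)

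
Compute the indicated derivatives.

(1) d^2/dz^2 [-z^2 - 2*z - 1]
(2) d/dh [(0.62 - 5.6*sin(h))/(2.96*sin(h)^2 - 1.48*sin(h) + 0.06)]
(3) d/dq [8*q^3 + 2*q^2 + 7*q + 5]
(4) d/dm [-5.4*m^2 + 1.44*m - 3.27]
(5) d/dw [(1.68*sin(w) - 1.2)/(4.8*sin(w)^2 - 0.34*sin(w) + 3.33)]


(1) = -2
(2) = 0.1141344047*(16.576*sin(h)^2 - 3.6704*sin(h) + 0.5816)*cos(h)/(1.0*sin(h)^2 - 0.5*sin(h) + 0.0202702703)^2
(3) = 24*q^2 + 4*q + 7
(4) = 1.44 - 10.8*m
(5) = (-8.064*sin(w)^2 + 11.52*sin(w) + 5.1864)*cos(w)/(23.04*sin(w)^4 - 3.264*sin(w)^3 + 32.0836*sin(w)^2 - 2.2644*sin(w) + 11.0889)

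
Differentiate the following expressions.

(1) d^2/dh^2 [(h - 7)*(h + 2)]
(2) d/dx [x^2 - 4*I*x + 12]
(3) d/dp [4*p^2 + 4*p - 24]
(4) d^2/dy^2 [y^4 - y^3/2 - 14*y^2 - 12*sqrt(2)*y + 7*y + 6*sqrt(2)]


(1) = 2
(2) = 2*x - 4*I
(3) = 8*p + 4
(4) = 12*y^2 - 3*y - 28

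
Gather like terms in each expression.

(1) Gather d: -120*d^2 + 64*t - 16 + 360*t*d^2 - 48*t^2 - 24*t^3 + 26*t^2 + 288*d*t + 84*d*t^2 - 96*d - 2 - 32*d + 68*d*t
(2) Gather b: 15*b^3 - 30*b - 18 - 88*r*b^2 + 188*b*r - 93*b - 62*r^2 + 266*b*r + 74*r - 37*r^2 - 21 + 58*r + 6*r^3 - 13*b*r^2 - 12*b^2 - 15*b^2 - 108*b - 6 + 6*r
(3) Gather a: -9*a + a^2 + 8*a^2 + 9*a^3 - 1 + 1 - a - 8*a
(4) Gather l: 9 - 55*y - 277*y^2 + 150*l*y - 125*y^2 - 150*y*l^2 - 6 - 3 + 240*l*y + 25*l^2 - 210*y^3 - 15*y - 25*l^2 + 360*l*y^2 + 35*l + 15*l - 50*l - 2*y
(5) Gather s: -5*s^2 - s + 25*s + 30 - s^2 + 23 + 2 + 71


(1) = d^2*(360*t - 120) + d*(84*t^2 + 356*t - 128) - 24*t^3 - 22*t^2 + 64*t - 18
(2) = 15*b^3 + b^2*(-88*r - 27) + b*(-13*r^2 + 454*r - 231) + 6*r^3 - 99*r^2 + 138*r - 45
(3) = 9*a^3 + 9*a^2 - 18*a
(4) = -150*l^2*y + l*(360*y^2 + 390*y) - 210*y^3 - 402*y^2 - 72*y
(5) = -6*s^2 + 24*s + 126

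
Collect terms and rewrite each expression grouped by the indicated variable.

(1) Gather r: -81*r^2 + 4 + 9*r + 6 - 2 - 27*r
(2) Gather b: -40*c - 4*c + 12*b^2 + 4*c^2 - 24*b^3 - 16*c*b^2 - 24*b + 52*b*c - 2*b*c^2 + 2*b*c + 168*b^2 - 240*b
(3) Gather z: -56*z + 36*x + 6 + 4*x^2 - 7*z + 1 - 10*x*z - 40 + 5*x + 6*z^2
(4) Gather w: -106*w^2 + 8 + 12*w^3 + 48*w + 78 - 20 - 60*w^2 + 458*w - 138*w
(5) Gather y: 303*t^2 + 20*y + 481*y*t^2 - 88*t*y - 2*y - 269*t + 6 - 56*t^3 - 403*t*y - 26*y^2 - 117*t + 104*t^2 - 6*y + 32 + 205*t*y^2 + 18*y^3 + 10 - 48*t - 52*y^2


(1) = -81*r^2 - 18*r + 8
(2) = -24*b^3 + b^2*(180 - 16*c) + b*(-2*c^2 + 54*c - 264) + 4*c^2 - 44*c
(3) = 4*x^2 + 41*x + 6*z^2 + z*(-10*x - 63) - 33
(4) = 12*w^3 - 166*w^2 + 368*w + 66
(5) = -56*t^3 + 407*t^2 - 434*t + 18*y^3 + y^2*(205*t - 78) + y*(481*t^2 - 491*t + 12) + 48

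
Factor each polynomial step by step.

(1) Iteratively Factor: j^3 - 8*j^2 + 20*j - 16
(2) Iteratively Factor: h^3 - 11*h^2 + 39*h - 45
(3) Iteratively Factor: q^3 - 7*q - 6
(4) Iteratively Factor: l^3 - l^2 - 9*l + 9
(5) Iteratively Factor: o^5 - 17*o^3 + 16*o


(1) = (j - 2)*(j^2 - 6*j + 8) = (j - 2)^2*(j - 4)
(2) = (h - 3)*(h^2 - 8*h + 15) = (h - 5)*(h - 3)*(h - 3)
(3) = (q + 2)*(q^2 - 2*q - 3) = (q + 1)*(q + 2)*(q - 3)
(4) = (l - 1)*(l^2 - 9) = (l - 1)*(l + 3)*(l - 3)
(5) = (o + 4)*(o^4 - 4*o^3 - o^2 + 4*o) = (o - 4)*(o + 4)*(o^3 - o) = (o - 4)*(o + 1)*(o + 4)*(o^2 - o) = (o - 4)*(o - 1)*(o + 1)*(o + 4)*(o)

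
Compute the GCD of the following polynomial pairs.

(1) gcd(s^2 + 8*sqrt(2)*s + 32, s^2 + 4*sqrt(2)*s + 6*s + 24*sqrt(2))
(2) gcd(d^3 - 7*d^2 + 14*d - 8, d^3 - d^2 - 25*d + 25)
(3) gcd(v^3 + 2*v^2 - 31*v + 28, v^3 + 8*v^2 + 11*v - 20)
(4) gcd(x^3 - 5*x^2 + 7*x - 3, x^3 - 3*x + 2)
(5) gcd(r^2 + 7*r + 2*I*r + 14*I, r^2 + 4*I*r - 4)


(1) = gcd((s + 4*sqrt(2))^2, (s + 6)*(s + 4*sqrt(2))) = s + 4*sqrt(2)
(2) = gcd((d - 4)*(d - 2)*(d - 1), (d - 5)*(d - 1)*(d + 5)) = d - 1
(3) = gcd((v - 4)*(v - 1)*(v + 7), (v - 1)*(v + 4)*(v + 5)) = v - 1
(4) = gcd((x - 3)*(x - 1)^2, (x - 1)^2*(x + 2)) = x^2 - 2*x + 1
(5) = gcd((r + 7)*(r + 2*I), (r + 2*I)^2) = r + 2*I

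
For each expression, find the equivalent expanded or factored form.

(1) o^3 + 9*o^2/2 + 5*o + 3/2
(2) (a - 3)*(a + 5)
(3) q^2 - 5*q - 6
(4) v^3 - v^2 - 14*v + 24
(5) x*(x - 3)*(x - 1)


(1) = (o + 1/2)*(o + 1)*(o + 3)
(2) = a^2 + 2*a - 15
(3) = (q - 6)*(q + 1)
(4) = (v - 3)*(v - 2)*(v + 4)
(5) = x^3 - 4*x^2 + 3*x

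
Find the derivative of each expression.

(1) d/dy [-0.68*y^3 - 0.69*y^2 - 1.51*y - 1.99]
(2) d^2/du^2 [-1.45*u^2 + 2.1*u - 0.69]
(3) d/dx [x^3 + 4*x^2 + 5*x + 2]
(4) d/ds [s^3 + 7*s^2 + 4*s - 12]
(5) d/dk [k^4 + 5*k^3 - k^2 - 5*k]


(1) = -2.04*y^2 - 1.38*y - 1.51
(2) = -2.90000000000000
(3) = 3*x^2 + 8*x + 5
(4) = 3*s^2 + 14*s + 4
(5) = 4*k^3 + 15*k^2 - 2*k - 5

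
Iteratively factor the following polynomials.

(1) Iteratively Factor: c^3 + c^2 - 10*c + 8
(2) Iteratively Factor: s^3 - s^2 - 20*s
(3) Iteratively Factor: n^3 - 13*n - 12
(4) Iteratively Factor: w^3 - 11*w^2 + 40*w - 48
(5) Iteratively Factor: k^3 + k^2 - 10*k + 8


(1) = (c + 4)*(c^2 - 3*c + 2) = (c - 1)*(c + 4)*(c - 2)
(2) = (s + 4)*(s^2 - 5*s) = s*(s + 4)*(s - 5)
(3) = (n + 1)*(n^2 - n - 12) = (n - 4)*(n + 1)*(n + 3)
(4) = (w - 4)*(w^2 - 7*w + 12) = (w - 4)*(w - 3)*(w - 4)
(5) = (k - 1)*(k^2 + 2*k - 8) = (k - 2)*(k - 1)*(k + 4)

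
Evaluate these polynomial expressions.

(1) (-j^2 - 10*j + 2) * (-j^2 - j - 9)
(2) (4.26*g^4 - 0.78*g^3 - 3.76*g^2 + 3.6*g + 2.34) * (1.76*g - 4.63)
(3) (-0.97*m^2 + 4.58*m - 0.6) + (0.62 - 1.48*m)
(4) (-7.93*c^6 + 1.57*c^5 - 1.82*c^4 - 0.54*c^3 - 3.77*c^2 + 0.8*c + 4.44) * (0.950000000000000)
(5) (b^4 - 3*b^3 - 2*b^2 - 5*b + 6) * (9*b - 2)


(1) = j^4 + 11*j^3 + 17*j^2 + 88*j - 18
(2) = 7.4976*g^5 - 21.0966*g^4 - 3.0062*g^3 + 23.7448*g^2 - 12.5496*g - 10.8342
(3) = -0.97*m^2 + 3.1*m + 0.02
(4) = -7.5335*c^6 + 1.4915*c^5 - 1.729*c^4 - 0.513*c^3 - 3.5815*c^2 + 0.76*c + 4.218
(5) = 9*b^5 - 29*b^4 - 12*b^3 - 41*b^2 + 64*b - 12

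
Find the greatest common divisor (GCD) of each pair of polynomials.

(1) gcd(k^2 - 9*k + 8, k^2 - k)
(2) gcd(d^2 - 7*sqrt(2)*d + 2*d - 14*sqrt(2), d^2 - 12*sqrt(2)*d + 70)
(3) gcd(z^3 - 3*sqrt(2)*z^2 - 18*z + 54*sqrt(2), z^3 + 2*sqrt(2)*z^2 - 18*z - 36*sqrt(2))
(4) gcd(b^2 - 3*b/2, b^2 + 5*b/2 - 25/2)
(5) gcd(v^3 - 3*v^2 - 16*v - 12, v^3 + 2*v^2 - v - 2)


(1) = k - 1
(2) = gcd((d + 2)*(d - 7*sqrt(2)), (d - 7*sqrt(2))*(d - 5*sqrt(2))) = d - 7*sqrt(2)
(3) = z^2 - 18
(4) = 1
(5) = v^2 + 3*v + 2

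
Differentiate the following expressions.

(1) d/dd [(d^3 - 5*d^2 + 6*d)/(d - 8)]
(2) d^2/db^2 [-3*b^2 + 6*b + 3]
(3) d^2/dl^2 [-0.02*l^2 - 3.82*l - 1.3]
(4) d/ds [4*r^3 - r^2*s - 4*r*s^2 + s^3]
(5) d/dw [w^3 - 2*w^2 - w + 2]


(1) = (2*d^3 - 29*d^2 + 80*d - 48)/(d^2 - 16*d + 64)
(2) = -6
(3) = -0.0400000000000000
(4) = -r^2 - 8*r*s + 3*s^2
(5) = 3*w^2 - 4*w - 1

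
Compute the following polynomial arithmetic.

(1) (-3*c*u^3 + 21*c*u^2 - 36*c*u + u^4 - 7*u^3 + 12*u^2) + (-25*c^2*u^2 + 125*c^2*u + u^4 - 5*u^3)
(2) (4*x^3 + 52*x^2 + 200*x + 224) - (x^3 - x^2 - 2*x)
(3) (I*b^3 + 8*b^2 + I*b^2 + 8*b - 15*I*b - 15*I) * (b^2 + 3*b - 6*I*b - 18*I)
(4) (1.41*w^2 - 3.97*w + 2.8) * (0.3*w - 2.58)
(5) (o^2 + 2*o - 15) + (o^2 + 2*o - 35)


(1) = -25*c^2*u^2 + 125*c^2*u - 3*c*u^3 + 21*c*u^2 - 36*c*u + 2*u^4 - 12*u^3 + 12*u^2
(2) = 3*x^3 + 53*x^2 + 202*x + 224
(3) = I*b^5 + 14*b^4 + 4*I*b^4 + 56*b^3 - 60*I*b^3 - 48*b^2 - 252*I*b^2 - 360*b - 189*I*b - 270
(4) = 0.423*w^3 - 4.8288*w^2 + 11.0826*w - 7.224
(5) = 2*o^2 + 4*o - 50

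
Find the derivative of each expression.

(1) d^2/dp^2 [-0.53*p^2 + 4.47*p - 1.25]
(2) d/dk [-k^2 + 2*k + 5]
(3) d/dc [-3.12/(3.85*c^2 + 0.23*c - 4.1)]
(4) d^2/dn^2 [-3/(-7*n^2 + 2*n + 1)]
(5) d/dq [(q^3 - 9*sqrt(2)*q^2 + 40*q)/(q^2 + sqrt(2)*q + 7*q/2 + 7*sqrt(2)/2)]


(1) = -1.06000000000000
(2) = 2 - 2*k
(3) = (24.024*c + 0.7176)/(3.85*c^2 + 0.23*c - 4.1)^2
(4) = 6*(49*n^2 - 14*n - 4*(7*n - 1)^2 - 7)/(-7*n^2 + 2*n + 1)^3
(5) = 2*(-q*(4*q + 2*sqrt(2) + 7)*(q^2 - 9*sqrt(2)*q + 40) + (3*q^2 - 18*sqrt(2)*q + 40)*(2*q^2 + 2*sqrt(2)*q + 7*q + 7*sqrt(2)))/(2*q^2 + 2*sqrt(2)*q + 7*q + 7*sqrt(2))^2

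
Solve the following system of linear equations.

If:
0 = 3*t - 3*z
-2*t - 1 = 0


Then:
t = -1/2
z = -1/2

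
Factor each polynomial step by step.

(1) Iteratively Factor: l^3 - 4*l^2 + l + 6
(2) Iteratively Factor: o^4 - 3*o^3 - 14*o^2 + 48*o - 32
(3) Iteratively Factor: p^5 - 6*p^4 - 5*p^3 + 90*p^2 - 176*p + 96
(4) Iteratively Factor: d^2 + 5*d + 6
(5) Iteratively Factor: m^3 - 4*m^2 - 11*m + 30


(1) = (l - 2)*(l^2 - 2*l - 3) = (l - 3)*(l - 2)*(l + 1)
(2) = (o - 2)*(o^3 - o^2 - 16*o + 16) = (o - 2)*(o + 4)*(o^2 - 5*o + 4) = (o - 4)*(o - 2)*(o + 4)*(o - 1)
(3) = (p + 4)*(p^4 - 10*p^3 + 35*p^2 - 50*p + 24) = (p - 2)*(p + 4)*(p^3 - 8*p^2 + 19*p - 12) = (p - 3)*(p - 2)*(p + 4)*(p^2 - 5*p + 4) = (p - 3)*(p - 2)*(p - 1)*(p + 4)*(p - 4)
(4) = (d + 2)*(d + 3)
(5) = (m + 3)*(m^2 - 7*m + 10) = (m - 5)*(m + 3)*(m - 2)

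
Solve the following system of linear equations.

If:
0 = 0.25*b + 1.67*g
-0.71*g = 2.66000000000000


Then:
b = 25.03
g = -3.75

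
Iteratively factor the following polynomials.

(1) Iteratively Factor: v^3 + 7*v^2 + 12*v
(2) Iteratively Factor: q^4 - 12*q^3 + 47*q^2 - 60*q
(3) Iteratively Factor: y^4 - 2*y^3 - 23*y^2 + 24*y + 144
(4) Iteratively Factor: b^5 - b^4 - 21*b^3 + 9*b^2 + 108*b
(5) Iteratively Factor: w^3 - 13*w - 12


(1) = (v)*(v^2 + 7*v + 12) = v*(v + 4)*(v + 3)
(2) = (q - 4)*(q^3 - 8*q^2 + 15*q) = (q - 4)*(q - 3)*(q^2 - 5*q) = (q - 5)*(q - 4)*(q - 3)*(q)
(3) = (y + 3)*(y^3 - 5*y^2 - 8*y + 48) = (y + 3)^2*(y^2 - 8*y + 16) = (y - 4)*(y + 3)^2*(y - 4)
(4) = (b + 3)*(b^4 - 4*b^3 - 9*b^2 + 36*b) = b*(b + 3)*(b^3 - 4*b^2 - 9*b + 36) = b*(b - 3)*(b + 3)*(b^2 - b - 12) = b*(b - 4)*(b - 3)*(b + 3)*(b + 3)
(5) = (w - 4)*(w^2 + 4*w + 3) = (w - 4)*(w + 1)*(w + 3)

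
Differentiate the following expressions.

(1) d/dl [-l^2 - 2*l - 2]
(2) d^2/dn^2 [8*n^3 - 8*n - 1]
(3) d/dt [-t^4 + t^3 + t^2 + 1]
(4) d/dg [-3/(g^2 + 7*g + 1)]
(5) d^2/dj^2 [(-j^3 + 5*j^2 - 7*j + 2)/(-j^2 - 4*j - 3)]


(1) = -2*l - 2
(2) = 48*n
(3) = t*(-4*t^2 + 3*t + 2)
(4) = 3*(2*g + 7)/(g^2 + 7*g + 1)^2
(5) = 10*(8*j^3 + 15*j^2 - 12*j - 31)/(j^6 + 12*j^5 + 57*j^4 + 136*j^3 + 171*j^2 + 108*j + 27)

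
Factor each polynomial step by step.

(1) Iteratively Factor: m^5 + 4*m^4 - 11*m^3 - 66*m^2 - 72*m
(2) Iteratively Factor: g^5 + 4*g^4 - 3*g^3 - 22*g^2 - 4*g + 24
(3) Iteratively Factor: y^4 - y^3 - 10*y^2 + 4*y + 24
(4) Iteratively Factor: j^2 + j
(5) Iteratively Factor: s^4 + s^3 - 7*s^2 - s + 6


(1) = (m + 2)*(m^4 + 2*m^3 - 15*m^2 - 36*m) = (m + 2)*(m + 3)*(m^3 - m^2 - 12*m) = (m + 2)*(m + 3)^2*(m^2 - 4*m) = m*(m + 2)*(m + 3)^2*(m - 4)
(2) = (g + 2)*(g^4 + 2*g^3 - 7*g^2 - 8*g + 12) = (g + 2)*(g + 3)*(g^3 - g^2 - 4*g + 4) = (g + 2)^2*(g + 3)*(g^2 - 3*g + 2) = (g - 1)*(g + 2)^2*(g + 3)*(g - 2)
(3) = (y - 3)*(y^3 + 2*y^2 - 4*y - 8) = (y - 3)*(y - 2)*(y^2 + 4*y + 4) = (y - 3)*(y - 2)*(y + 2)*(y + 2)
(4) = (j)*(j + 1)
(5) = (s - 1)*(s^3 + 2*s^2 - 5*s - 6) = (s - 1)*(s + 3)*(s^2 - s - 2) = (s - 2)*(s - 1)*(s + 3)*(s + 1)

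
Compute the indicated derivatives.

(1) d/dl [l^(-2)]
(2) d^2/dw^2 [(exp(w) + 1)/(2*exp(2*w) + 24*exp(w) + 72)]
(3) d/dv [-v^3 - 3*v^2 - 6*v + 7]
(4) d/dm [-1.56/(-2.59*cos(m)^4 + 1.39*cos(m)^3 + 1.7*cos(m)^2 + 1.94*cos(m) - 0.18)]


(1) = -2/l^3
(2) = (exp(2*w) - 20*exp(w) + 24)*exp(w)/(2*(exp(4*w) + 24*exp(3*w) + 216*exp(2*w) + 864*exp(w) + 1296))
(3) = -3*v^2 - 6*v - 6
(4) = (16.1616*cos(m)^3 - 6.5052*cos(m)^2 - 5.304*cos(m) - 3.0264)*sin(m)/(-2.59*cos(m)^4 + 1.39*cos(m)^3 + 1.7*cos(m)^2 + 1.94*cos(m) - 0.18)^2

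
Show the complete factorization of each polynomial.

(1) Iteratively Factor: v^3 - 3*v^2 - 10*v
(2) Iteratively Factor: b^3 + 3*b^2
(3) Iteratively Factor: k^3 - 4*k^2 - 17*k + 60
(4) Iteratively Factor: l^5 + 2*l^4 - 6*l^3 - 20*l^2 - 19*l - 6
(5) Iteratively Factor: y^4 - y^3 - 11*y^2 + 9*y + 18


(1) = (v - 5)*(v^2 + 2*v) = (v - 5)*(v + 2)*(v)
(2) = (b)*(b^2 + 3*b) = b*(b + 3)*(b)
(3) = (k + 4)*(k^2 - 8*k + 15) = (k - 5)*(k + 4)*(k - 3)
(4) = (l + 1)*(l^4 + l^3 - 7*l^2 - 13*l - 6) = (l + 1)^2*(l^3 - 7*l - 6) = (l - 3)*(l + 1)^2*(l^2 + 3*l + 2) = (l - 3)*(l + 1)^2*(l + 2)*(l + 1)
(5) = (y - 2)*(y^3 + y^2 - 9*y - 9) = (y - 2)*(y + 1)*(y^2 - 9) = (y - 3)*(y - 2)*(y + 1)*(y + 3)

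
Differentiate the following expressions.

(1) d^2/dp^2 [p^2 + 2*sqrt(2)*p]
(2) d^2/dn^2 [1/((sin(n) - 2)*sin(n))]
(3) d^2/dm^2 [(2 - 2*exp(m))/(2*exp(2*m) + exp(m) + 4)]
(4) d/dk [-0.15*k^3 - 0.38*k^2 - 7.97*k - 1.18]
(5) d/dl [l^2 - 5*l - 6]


(1) = 2
(2) = 2*(-2*sin(n) + 3 + 1/sin(n) - 6/sin(n)^2 + 4/sin(n)^3)/(sin(n) - 2)^3
(3) = (-8*exp(4*m) + 36*exp(3*m) + 108*exp(2*m) - 54*exp(m) - 40)*exp(m)/(8*exp(6*m) + 12*exp(5*m) + 54*exp(4*m) + 49*exp(3*m) + 108*exp(2*m) + 48*exp(m) + 64)
(4) = -0.45*k^2 - 0.76*k - 7.97
(5) = 2*l - 5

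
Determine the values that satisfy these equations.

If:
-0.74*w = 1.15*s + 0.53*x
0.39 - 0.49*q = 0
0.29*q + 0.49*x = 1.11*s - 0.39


Then:
q = 0.80
s = 0.441441441441441*x + 0.559293987865416
w = -1.40224007791575*x - 0.869173089250309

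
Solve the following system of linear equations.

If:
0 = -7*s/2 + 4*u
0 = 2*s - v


Then:
s = v/2
u = 7*v/16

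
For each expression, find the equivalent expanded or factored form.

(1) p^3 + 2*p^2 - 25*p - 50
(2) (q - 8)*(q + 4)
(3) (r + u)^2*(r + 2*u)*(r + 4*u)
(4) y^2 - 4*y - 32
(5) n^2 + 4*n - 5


(1) = (p - 5)*(p + 2)*(p + 5)
(2) = q^2 - 4*q - 32
(3) = r^4 + 8*r^3*u + 21*r^2*u^2 + 22*r*u^3 + 8*u^4
(4) = (y - 8)*(y + 4)
(5) = (n - 1)*(n + 5)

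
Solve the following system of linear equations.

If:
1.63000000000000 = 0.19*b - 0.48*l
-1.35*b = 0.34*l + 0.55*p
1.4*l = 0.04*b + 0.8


Then:
b = 10.80
l = 0.88
p = -27.06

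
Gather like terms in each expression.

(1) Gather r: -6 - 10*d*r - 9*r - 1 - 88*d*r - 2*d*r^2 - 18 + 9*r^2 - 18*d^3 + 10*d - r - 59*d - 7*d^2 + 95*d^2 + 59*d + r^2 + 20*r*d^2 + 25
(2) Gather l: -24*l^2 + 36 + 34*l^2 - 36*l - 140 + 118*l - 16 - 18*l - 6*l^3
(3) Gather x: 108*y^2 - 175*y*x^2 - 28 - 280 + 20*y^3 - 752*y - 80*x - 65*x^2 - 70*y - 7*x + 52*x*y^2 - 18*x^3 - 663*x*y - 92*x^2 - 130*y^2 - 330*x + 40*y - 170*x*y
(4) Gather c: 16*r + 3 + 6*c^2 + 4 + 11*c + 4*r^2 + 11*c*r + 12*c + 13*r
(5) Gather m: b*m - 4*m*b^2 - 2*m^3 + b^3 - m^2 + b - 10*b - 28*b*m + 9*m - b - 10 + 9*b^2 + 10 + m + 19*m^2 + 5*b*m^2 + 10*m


(1) = -18*d^3 + 88*d^2 + 10*d + r^2*(10 - 2*d) + r*(20*d^2 - 98*d - 10)
(2) = -6*l^3 + 10*l^2 + 64*l - 120
(3) = -18*x^3 + x^2*(-175*y - 157) + x*(52*y^2 - 833*y - 417) + 20*y^3 - 22*y^2 - 782*y - 308
(4) = 6*c^2 + c*(11*r + 23) + 4*r^2 + 29*r + 7
(5) = b^3 + 9*b^2 - 10*b - 2*m^3 + m^2*(5*b + 18) + m*(-4*b^2 - 27*b + 20)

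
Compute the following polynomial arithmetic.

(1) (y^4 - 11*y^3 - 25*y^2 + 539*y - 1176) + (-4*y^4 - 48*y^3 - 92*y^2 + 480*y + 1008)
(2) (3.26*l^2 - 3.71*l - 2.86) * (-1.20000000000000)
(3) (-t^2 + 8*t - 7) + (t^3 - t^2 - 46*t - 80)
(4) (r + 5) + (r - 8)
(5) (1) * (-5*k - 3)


(1) = -3*y^4 - 59*y^3 - 117*y^2 + 1019*y - 168
(2) = -3.912*l^2 + 4.452*l + 3.432
(3) = t^3 - 2*t^2 - 38*t - 87
(4) = 2*r - 3
(5) = -5*k - 3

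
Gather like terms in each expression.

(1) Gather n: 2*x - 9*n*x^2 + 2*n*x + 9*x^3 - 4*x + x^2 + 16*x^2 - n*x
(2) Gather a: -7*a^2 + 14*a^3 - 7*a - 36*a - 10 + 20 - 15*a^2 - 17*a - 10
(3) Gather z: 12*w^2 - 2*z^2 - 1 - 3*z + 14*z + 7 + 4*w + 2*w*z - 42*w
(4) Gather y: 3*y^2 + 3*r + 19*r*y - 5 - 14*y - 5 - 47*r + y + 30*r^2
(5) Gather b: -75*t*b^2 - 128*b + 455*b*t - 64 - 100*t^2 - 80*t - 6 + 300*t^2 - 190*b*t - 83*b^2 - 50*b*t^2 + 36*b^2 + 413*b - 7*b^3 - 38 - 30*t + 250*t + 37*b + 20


(1) = n*(-9*x^2 + x) + 9*x^3 + 17*x^2 - 2*x
(2) = 14*a^3 - 22*a^2 - 60*a
(3) = 12*w^2 - 38*w - 2*z^2 + z*(2*w + 11) + 6
(4) = 30*r^2 - 44*r + 3*y^2 + y*(19*r - 13) - 10
(5) = -7*b^3 + b^2*(-75*t - 47) + b*(-50*t^2 + 265*t + 322) + 200*t^2 + 140*t - 88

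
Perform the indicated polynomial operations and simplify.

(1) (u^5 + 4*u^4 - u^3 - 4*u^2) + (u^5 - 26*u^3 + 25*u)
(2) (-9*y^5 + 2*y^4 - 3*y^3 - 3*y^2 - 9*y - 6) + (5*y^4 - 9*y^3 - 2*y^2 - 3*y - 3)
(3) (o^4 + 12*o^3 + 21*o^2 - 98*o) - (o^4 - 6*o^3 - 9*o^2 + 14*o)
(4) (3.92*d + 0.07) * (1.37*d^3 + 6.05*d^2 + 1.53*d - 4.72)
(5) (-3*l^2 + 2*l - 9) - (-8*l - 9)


(1) = 2*u^5 + 4*u^4 - 27*u^3 - 4*u^2 + 25*u
(2) = -9*y^5 + 7*y^4 - 12*y^3 - 5*y^2 - 12*y - 9
(3) = 18*o^3 + 30*o^2 - 112*o
(4) = 5.3704*d^4 + 23.8119*d^3 + 6.4211*d^2 - 18.3953*d - 0.3304
(5) = -3*l^2 + 10*l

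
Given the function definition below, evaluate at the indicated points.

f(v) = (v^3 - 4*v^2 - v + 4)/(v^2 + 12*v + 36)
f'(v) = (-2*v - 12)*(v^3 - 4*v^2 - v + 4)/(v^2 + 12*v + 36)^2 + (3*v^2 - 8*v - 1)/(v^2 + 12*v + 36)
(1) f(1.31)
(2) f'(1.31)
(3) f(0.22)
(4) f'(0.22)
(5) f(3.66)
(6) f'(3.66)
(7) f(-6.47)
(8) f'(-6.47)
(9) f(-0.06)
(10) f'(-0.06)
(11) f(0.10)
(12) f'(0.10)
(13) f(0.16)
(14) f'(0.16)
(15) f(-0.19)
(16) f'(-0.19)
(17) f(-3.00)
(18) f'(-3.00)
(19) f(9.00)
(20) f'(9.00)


(1) = -0.04
(2) = -0.11
(3) = 0.09
(4) = -0.10
(5) = -0.05
(6) = 0.12
(7) = -1936.68
(8) = -7442.92
(9) = 0.11
(10) = -0.05
(11) = 0.10
(12) = -0.08
(13) = 0.10
(14) = -0.09
(15) = 0.12
(16) = -0.02
(17) = -6.22
(18) = 9.70
(19) = 1.78
(20) = 0.52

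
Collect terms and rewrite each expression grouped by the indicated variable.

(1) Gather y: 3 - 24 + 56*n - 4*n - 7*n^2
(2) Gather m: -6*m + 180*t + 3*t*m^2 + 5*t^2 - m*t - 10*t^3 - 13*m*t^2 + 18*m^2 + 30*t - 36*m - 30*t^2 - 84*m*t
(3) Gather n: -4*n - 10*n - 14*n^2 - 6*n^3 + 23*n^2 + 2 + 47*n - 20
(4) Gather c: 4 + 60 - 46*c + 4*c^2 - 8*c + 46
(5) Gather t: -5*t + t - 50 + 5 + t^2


(1) = -7*n^2 + 52*n - 21
(2) = m^2*(3*t + 18) + m*(-13*t^2 - 85*t - 42) - 10*t^3 - 25*t^2 + 210*t
(3) = -6*n^3 + 9*n^2 + 33*n - 18
(4) = 4*c^2 - 54*c + 110
(5) = t^2 - 4*t - 45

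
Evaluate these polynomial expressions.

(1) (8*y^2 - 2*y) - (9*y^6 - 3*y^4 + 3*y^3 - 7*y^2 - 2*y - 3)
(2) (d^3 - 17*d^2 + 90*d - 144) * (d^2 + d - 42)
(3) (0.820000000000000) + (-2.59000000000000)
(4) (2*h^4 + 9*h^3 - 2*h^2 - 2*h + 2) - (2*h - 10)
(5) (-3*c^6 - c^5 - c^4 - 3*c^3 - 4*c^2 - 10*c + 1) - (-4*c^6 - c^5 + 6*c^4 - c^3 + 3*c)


(1) = -9*y^6 + 3*y^4 - 3*y^3 + 15*y^2 + 3
(2) = d^5 - 16*d^4 + 31*d^3 + 660*d^2 - 3924*d + 6048
(3) = -1.77000000000000
(4) = 2*h^4 + 9*h^3 - 2*h^2 - 4*h + 12
(5) = c^6 - 7*c^4 - 2*c^3 - 4*c^2 - 13*c + 1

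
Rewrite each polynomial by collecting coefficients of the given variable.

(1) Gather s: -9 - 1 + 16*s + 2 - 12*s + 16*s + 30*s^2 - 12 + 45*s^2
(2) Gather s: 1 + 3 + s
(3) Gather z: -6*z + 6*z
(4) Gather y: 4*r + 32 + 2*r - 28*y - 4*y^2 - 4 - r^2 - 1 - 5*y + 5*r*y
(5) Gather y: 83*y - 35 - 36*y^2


(1) = 75*s^2 + 20*s - 20
(2) = s + 4
(3) = 0
(4) = -r^2 + 6*r - 4*y^2 + y*(5*r - 33) + 27
(5) = -36*y^2 + 83*y - 35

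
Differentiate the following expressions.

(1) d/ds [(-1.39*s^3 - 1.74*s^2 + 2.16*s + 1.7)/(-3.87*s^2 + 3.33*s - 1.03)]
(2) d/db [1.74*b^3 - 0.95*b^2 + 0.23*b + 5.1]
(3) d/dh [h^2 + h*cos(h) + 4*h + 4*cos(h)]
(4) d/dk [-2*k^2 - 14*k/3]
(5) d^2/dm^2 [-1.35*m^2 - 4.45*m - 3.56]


(1) = (5.3793*s^4 - 9.2574*s^3 + 6.8601*s^2 + 16.7424*s - 7.8858)/(14.9769*s^4 - 25.7742*s^3 + 19.0611*s^2 - 6.8598*s + 1.0609)
(2) = 5.22*b^2 - 1.9*b + 0.23
(3) = -h*sin(h) + 2*h - 4*sin(h) + cos(h) + 4
(4) = -4*k - 14/3
(5) = -2.70000000000000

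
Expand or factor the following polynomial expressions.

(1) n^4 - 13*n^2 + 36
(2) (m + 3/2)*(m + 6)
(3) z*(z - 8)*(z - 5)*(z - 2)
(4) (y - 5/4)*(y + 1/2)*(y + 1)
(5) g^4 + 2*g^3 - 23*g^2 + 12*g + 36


(1) = (n - 3)*(n - 2)*(n + 2)*(n + 3)
(2) = m^2 + 15*m/2 + 9
(3) = z^4 - 15*z^3 + 66*z^2 - 80*z
(4) = y^3 + y^2/4 - 11*y/8 - 5/8
(5) = (g - 3)*(g - 2)*(g + 1)*(g + 6)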